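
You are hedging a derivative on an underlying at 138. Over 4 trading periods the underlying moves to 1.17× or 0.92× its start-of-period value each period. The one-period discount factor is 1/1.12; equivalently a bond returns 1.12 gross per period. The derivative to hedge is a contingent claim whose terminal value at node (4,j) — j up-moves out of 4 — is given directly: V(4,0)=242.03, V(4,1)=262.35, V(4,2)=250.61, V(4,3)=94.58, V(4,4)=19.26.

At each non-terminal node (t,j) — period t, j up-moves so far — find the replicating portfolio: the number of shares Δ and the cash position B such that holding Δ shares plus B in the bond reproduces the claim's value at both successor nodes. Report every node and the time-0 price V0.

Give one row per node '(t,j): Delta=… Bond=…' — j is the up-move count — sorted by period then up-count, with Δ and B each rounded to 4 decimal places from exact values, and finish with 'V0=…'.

(0,0): Delta=-2.0517 Bond=341.7399
(1,0): Delta=-2.5820 Bond=450.0867
(1,1): Delta=-1.9474 Bond=365.9142
(2,0): Delta=-0.1629 Bond=221.5346
(2,1): Delta=-3.0576 Bond=574.7377
(2,2): Delta=-1.7291 Bond=368.5955
(3,0): Delta=0.7564 Bond=149.3325
(3,1): Delta=-0.3436 Bond=272.8154
(3,2): Delta=-3.5911 Bond=736.4289
(3,3): Delta=-1.3631 Bond=331.9264
V0=58.6113

Under the risk-neutral measure, an up-move has probability p* = (R−d)/(u−d) = 0.8000 and values discount at R = 1.12.
Terminal payoffs: V(4,0)=242.0300, V(4,1)=262.3500, V(4,2)=250.6100, V(4,3)=94.5800, V(4,4)=19.2600
(3,0): S=107.4589. Δ = (V_up−V_dn)/(S_up−S_dn) = (262.3500−242.0300)/(125.7270−98.8622) = 0.7564. V = [p*·262.3500 + (1−p*)·242.0300]/1.12 = 230.6125. B = V − Δ·S = 149.3325.
(3,1): S=136.6597. Δ = (V_up−V_dn)/(S_up−S_dn) = (250.6100−262.3500)/(159.8919−125.7270) = -0.3436. V = [p*·250.6100 + (1−p*)·262.3500]/1.12 = 225.8554. B = V − Δ·S = 272.8154.
(3,2): S=173.7955. Δ = (V_up−V_dn)/(S_up−S_dn) = (94.5800−250.6100)/(203.3408−159.8919) = -3.5911. V = [p*·94.5800 + (1−p*)·250.6100]/1.12 = 112.3089. B = V − Δ·S = 736.4289.
(3,3): S=221.0226. Δ = (V_up−V_dn)/(S_up−S_dn) = (19.2600−94.5800)/(258.5964−203.3408) = -1.3631. V = [p*·19.2600 + (1−p*)·94.5800]/1.12 = 30.6464. B = V − Δ·S = 331.9264.
(2,0): S=116.8032. Δ = (V_up−V_dn)/(S_up−S_dn) = (225.8554−230.6125)/(136.6597−107.4589) = -0.1629. V = [p*·225.8554 + (1−p*)·230.6125]/1.12 = 202.5061. B = V − Δ·S = 221.5346.
(2,1): S=148.5432. Δ = (V_up−V_dn)/(S_up−S_dn) = (112.3089−225.8554)/(173.7955−136.6597) = -3.0576. V = [p*·112.3089 + (1−p*)·225.8554]/1.12 = 120.5520. B = V − Δ·S = 574.7377.
(2,2): S=188.9082. Δ = (V_up−V_dn)/(S_up−S_dn) = (30.6464−112.3089)/(221.0226−173.7955) = -1.7291. V = [p*·30.6464 + (1−p*)·112.3089]/1.12 = 41.9455. B = V − Δ·S = 368.5955.
(1,0): S=126.9600. Δ = (V_up−V_dn)/(S_up−S_dn) = (120.5520−202.5061)/(148.5432−116.8032) = -2.5820. V = [p*·120.5520 + (1−p*)·202.5061]/1.12 = 122.2704. B = V − Δ·S = 450.0867.
(1,1): S=161.4600. Δ = (V_up−V_dn)/(S_up−S_dn) = (41.9455−120.5520)/(188.9082−148.5432) = -1.9474. V = [p*·41.9455 + (1−p*)·120.5520]/1.12 = 51.4882. B = V − Δ·S = 365.9142.
(0,0): S=138.0000. Δ = (V_up−V_dn)/(S_up−S_dn) = (51.4882−122.2704)/(161.4600−126.9600) = -2.0517. V = [p*·51.4882 + (1−p*)·122.2704]/1.12 = 58.6113. B = V − Δ·S = 341.7399.
The time-0 hedge costs 58.6113, which is the no-arbitrage price.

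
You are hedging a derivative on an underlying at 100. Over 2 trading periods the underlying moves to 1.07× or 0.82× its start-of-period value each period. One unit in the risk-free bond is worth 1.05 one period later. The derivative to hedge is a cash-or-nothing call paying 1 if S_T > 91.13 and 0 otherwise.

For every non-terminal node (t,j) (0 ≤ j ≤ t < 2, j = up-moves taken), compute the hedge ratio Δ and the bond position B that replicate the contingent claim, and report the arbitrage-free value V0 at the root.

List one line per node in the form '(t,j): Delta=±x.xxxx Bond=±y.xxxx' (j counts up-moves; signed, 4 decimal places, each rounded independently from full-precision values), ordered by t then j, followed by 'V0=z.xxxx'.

The replicating-portfolio and risk-neutral prices coincide; use p* = (1.05−0.82)/(1.07−0.82) = 0.9200 for the latter.
Terminal payoffs: V(2,0)=0.0000, V(2,1)=0.0000, V(2,2)=1.0000
(1,0): S=82.0000. Δ = (V_up−V_dn)/(S_up−S_dn) = (0.0000−0.0000)/(87.7400−67.2400) = 0.0000. V = [p*·0.0000 + (1−p*)·0.0000]/1.05 = 0.0000. B = V − Δ·S = 0.0000.
(1,1): S=107.0000. Δ = (V_up−V_dn)/(S_up−S_dn) = (1.0000−0.0000)/(114.4900−87.7400) = 0.0374. V = [p*·1.0000 + (1−p*)·0.0000]/1.05 = 0.8762. B = V − Δ·S = -3.1238.
(0,0): S=100.0000. Δ = (V_up−V_dn)/(S_up−S_dn) = (0.8762−0.0000)/(107.0000−82.0000) = 0.0350. V = [p*·0.8762 + (1−p*)·0.0000]/1.05 = 0.7677. B = V − Δ·S = -2.7371.
Each (Δ,B) replicates both successor values, so the strategy is self-financing and V0 is arbitrage-free.

(0,0): Delta=0.0350 Bond=-2.7371
(1,0): Delta=0.0000 Bond=0.0000
(1,1): Delta=0.0374 Bond=-3.1238
V0=0.7677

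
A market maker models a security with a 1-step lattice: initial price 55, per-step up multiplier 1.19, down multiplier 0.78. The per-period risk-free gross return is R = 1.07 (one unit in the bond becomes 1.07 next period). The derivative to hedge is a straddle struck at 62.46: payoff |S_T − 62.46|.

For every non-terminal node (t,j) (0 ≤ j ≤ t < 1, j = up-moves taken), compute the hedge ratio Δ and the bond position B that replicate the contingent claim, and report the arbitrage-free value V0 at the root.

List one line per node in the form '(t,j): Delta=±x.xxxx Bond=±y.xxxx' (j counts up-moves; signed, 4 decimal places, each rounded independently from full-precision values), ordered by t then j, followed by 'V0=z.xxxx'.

No-arbitrage ⇒ martingale measure with p* = (R−d)/(u−d) = 0.7073.
At expiry t=1: V(1,0)=19.5600, V(1,1)=2.9900
(0,0): S=55.0000. Δ = (V_up−V_dn)/(S_up−S_dn) = (2.9900−19.5600)/(65.4500−42.9000) = -0.7348. V = [p*·2.9900 + (1−p*)·19.5600]/1.07 = 7.3269. B = V − Δ·S = 47.7415.
Self-financing check: at every node Δ·S+B equals the discounted successor values.

(0,0): Delta=-0.7348 Bond=47.7415
V0=7.3269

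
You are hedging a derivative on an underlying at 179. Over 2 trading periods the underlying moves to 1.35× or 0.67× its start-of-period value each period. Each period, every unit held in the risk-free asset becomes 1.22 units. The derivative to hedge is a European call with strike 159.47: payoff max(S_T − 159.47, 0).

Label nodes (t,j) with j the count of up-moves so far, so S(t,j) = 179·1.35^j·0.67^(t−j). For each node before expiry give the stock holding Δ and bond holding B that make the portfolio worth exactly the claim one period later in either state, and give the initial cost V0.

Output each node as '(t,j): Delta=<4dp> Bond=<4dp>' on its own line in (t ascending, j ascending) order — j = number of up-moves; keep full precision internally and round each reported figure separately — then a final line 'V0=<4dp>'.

Risk-neutral probability p* = (R−d)/(u−d) = (1.22−0.67)/(1.35−0.67) = 0.8088.
Terminal values V(2,·): V(2,0)=0.0000, V(2,1)=2.4355, V(2,2)=166.7575
  t=1,j=0: stock 119.9300 → up 161.9055 (V=2.4355), down 80.3531 (V=0.0000). Price 1.6147; hedge Δ=0.0299, bond B=-1.9670.
  t=1,j=1: stock 241.6500 → up 326.2275 (V=166.7575), down 161.9055 (V=2.4355). Price 110.9369; hedge Δ=1.0000, bond B=-130.7131.
  t=0,j=0: stock 179.0000 → up 241.6500 (V=110.9369), down 119.9300 (V=1.6147). Price 73.8009; hedge Δ=0.8981, bond B=-86.9671.
Check: Δ(0,0)·S0 + B(0,0) = 73.8009 = V0.

(0,0): Delta=0.8981 Bond=-86.9671
(1,0): Delta=0.0299 Bond=-1.9670
(1,1): Delta=1.0000 Bond=-130.7131
V0=73.8009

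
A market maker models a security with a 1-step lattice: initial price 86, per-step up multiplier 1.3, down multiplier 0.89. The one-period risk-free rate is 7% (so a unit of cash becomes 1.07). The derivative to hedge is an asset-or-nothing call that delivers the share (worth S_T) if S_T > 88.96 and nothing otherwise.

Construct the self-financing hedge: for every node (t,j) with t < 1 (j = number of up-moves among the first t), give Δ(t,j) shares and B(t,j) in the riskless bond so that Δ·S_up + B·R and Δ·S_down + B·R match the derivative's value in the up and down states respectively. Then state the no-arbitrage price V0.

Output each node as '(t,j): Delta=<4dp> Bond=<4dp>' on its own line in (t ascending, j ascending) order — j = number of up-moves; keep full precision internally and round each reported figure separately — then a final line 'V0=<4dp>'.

Under the risk-neutral measure, an up-move has probability p* = (R−d)/(u−d) = 0.4390 and values discount at R = 1.07.
Terminal payoffs: V(1,0)=0.0000, V(1,1)=111.8000
(0,0): S=86.0000. Δ = (V_up−V_dn)/(S_up−S_dn) = (111.8000−0.0000)/(111.8000−76.5400) = 3.1707. V = [p*·111.8000 + (1−p*)·0.0000]/1.07 = 45.8719. B = V − Δ·S = -226.8110.
Check: Δ(0,0)·S0 + B(0,0) = 45.8719 = V0.

(0,0): Delta=3.1707 Bond=-226.8110
V0=45.8719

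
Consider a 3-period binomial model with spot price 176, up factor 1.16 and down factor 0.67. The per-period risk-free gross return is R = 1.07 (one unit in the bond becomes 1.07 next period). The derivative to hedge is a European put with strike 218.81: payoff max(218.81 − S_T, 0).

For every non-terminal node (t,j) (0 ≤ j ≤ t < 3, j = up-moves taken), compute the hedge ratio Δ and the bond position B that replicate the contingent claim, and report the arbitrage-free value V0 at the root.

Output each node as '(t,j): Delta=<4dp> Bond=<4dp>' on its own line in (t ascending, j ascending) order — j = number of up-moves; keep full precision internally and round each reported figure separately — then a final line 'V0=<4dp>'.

(0,0): Delta=-0.6227 Bond=137.0301
(1,0): Delta=-1.0000 Bond=191.1171
(1,1): Delta=-0.5736 Bond=136.6108
(2,0): Delta=-1.0000 Bond=204.4953
(2,1): Delta=-1.0000 Bond=204.4953
(2,2): Delta=-0.5182 Bond=133.0512
V0=27.4404

No-arbitrage ⇒ martingale measure with p* = (R−d)/(u−d) = 0.8163.
Payoff layer (t=3): V(3,0)=165.8757, V(3,1)=127.1626, V(3,2)=60.1368, V(3,3)=0.0000
  t=2,j=0: stock 79.0064 → up 91.6474 (V=127.1626), down 52.9343 (V=165.8757). Price 125.4889; hedge Δ=-1.0000, bond B=204.4953.
  t=2,j=1: stock 136.7872 → up 158.6732 (V=60.1368), down 91.6474 (V=127.1626). Price 67.7081; hedge Δ=-1.0000, bond B=204.4953.
  t=2,j=2: stock 236.8256 → up 274.7177 (V=0.0000), down 158.6732 (V=60.1368). Price 10.3229; hedge Δ=-0.5182, bond B=133.0512.
  t=1,j=0: stock 117.9200 → up 136.7872 (V=67.7081), down 79.0064 (V=125.4889). Price 73.1971; hedge Δ=-1.0000, bond B=191.1171.
  t=1,j=1: stock 204.1600 → up 236.8256 (V=10.3229), down 136.7872 (V=67.7081). Price 19.4982; hedge Δ=-0.5736, bond B=136.6108.
  t=0,j=0: stock 176.0000 → up 204.1600 (V=19.4982), down 117.9200 (V=73.1971). Price 27.4404; hedge Δ=-0.6227, bond B=137.0301.
Check: Δ(0,0)·S0 + B(0,0) = 27.4404 = V0.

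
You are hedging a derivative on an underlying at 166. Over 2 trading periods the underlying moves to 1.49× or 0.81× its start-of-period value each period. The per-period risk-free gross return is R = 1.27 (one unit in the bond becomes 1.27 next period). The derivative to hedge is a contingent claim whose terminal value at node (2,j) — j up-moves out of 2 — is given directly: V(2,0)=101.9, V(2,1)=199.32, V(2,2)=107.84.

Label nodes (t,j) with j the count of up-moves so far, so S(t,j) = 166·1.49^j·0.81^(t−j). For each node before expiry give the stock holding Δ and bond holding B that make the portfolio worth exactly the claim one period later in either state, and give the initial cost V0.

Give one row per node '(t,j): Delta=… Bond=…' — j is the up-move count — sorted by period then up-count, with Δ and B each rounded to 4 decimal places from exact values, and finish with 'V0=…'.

(0,0): Delta=-0.2118 Bond=126.4630
(1,0): Delta=1.0655 Bond=-11.1373
(1,1): Delta=-0.5439 Bond=242.7471
V0=91.3017

Under the risk-neutral measure, an up-move has probability p* = (R−d)/(u−d) = 0.6765 and values discount at R = 1.27.
Terminal values V(2,·): V(2,0)=101.9000, V(2,1)=199.3200, V(2,2)=107.8400
Node (1,0) S=134.4600: V=(p*·199.3200+(1−p*)·101.9000)/1.27=132.1274; Δ=(199.3200−101.9000)/(200.3454−108.9126)=1.0655; B=V−Δ·S=-11.1373
Node (1,1) S=247.3400: V=(p*·107.8400+(1−p*)·199.3200)/1.27=108.2177; Δ=(107.8400−199.3200)/(368.5366−200.3454)=-0.5439; B=V−Δ·S=242.7471
Node (0,0) S=166.0000: V=(p*·108.2177+(1−p*)·132.1274)/1.27=91.3017; Δ=(108.2177−132.1274)/(247.3400−134.4600)=-0.2118; B=V−Δ·S=126.4630
Root portfolio cost Δ·166+B reproduces V0=91.3017.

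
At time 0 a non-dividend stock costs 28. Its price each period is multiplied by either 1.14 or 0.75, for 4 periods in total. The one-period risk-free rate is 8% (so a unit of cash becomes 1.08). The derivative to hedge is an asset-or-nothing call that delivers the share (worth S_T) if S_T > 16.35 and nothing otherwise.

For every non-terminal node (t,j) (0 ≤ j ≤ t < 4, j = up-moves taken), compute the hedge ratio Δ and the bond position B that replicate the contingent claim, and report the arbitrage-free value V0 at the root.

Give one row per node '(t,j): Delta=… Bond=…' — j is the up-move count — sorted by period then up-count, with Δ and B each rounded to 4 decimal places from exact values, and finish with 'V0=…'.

Since d<R<u, set p* = (R−d)/(u−d) = 0.8462; price each node as the discounted p*-expectation of its children.
Terminal payoffs: V(4,0)=0.0000, V(4,1)=0.0000, V(4,2)=20.4687, V(4,3)=31.1124, V(4,4)=47.2909
  t=3,j=0: stock 11.8125 → up 13.4662 (V=0.0000), down 8.8594 (V=0.0000). Price 0.0000; hedge Δ=0.0000, bond B=0.0000.
  t=3,j=1: stock 17.9550 → up 20.4687 (V=20.4687), down 13.4662 (V=0.0000). Price 16.0367; hedge Δ=2.9231, bond B=-36.4471.
  t=3,j=2: stock 27.2916 → up 31.1124 (V=31.1124), down 20.4687 (V=20.4687). Price 27.2916; hedge Δ=1.0000, bond B=0.0000.
  t=3,j=3: stock 41.4832 → up 47.2909 (V=47.2909), down 31.1124 (V=31.1124). Price 41.4832; hedge Δ=1.0000, bond B=0.0000.
  t=2,j=0: stock 15.7500 → up 17.9550 (V=16.0367), down 11.8125 (V=0.0000). Price 12.5644; hedge Δ=2.6108, bond B=-28.5554.
  t=2,j=1: stock 23.9400 → up 27.2916 (V=27.2916), down 17.9550 (V=16.0367). Price 23.6667; hedge Δ=1.2055, bond B=-5.1919.
  t=2,j=2: stock 36.3888 → up 41.4832 (V=41.4832), down 27.2916 (V=27.2916). Price 36.3888; hedge Δ=1.0000, bond B=0.0000.
  t=1,j=0: stock 21.0000 → up 23.9400 (V=23.6667), down 15.7500 (V=12.5644). Price 20.3321; hedge Δ=1.3556, bond B=-8.1355.
  t=1,j=1: stock 31.9200 → up 36.3888 (V=36.3888), down 23.9400 (V=23.6667). Price 31.8811; hedge Δ=1.0220, bond B=-0.7396.
  t=0,j=0: stock 28.0000 → up 31.9200 (V=31.8811), down 21.0000 (V=20.3321). Price 27.8744; hedge Δ=1.0576, bond B=-1.7383.
The time-0 hedge costs 27.8744, which is the no-arbitrage price.

(0,0): Delta=1.0576 Bond=-1.7383
(1,0): Delta=1.3556 Bond=-8.1355
(1,1): Delta=1.0220 Bond=-0.7396
(2,0): Delta=2.6108 Bond=-28.5554
(2,1): Delta=1.2055 Bond=-5.1919
(2,2): Delta=1.0000 Bond=0.0000
(3,0): Delta=0.0000 Bond=0.0000
(3,1): Delta=2.9231 Bond=-36.4471
(3,2): Delta=1.0000 Bond=0.0000
(3,3): Delta=1.0000 Bond=0.0000
V0=27.8744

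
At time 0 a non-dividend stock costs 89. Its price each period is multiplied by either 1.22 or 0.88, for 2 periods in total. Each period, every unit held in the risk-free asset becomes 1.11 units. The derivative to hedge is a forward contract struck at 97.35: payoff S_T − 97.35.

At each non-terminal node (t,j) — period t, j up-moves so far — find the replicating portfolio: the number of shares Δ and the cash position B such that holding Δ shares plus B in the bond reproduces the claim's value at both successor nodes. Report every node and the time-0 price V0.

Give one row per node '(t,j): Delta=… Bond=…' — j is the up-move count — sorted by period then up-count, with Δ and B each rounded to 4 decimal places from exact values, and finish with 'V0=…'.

Risk-neutral probability p* = (R−d)/(u−d) = (1.11−0.88)/(1.22−0.88) = 0.6765.
At expiry t=2: V(2,0)=-28.4284, V(2,1)=-1.7996, V(2,2)=35.1176
(1,0): S=78.3200. Δ = (V_up−V_dn)/(S_up−S_dn) = (-1.7996−-28.4284)/(95.5504−68.9216) = 1.0000. V = [p*·-1.7996 + (1−p*)·-28.4284]/1.11 = -9.3827. B = V − Δ·S = -87.7027.
(1,1): S=108.5800. Δ = (V_up−V_dn)/(S_up−S_dn) = (35.1176−-1.7996)/(132.4676−95.5504) = 1.0000. V = [p*·35.1176 + (1−p*)·-1.7996]/1.11 = 20.8773. B = V − Δ·S = -87.7027.
(0,0): S=89.0000. Δ = (V_up−V_dn)/(S_up−S_dn) = (20.8773−-9.3827)/(108.5800−78.3200) = 1.0000. V = [p*·20.8773 + (1−p*)·-9.3827]/1.11 = 9.9886. B = V − Δ·S = -79.0114.
Root portfolio cost Δ·89+B reproduces V0=9.9886.

(0,0): Delta=1.0000 Bond=-79.0114
(1,0): Delta=1.0000 Bond=-87.7027
(1,1): Delta=1.0000 Bond=-87.7027
V0=9.9886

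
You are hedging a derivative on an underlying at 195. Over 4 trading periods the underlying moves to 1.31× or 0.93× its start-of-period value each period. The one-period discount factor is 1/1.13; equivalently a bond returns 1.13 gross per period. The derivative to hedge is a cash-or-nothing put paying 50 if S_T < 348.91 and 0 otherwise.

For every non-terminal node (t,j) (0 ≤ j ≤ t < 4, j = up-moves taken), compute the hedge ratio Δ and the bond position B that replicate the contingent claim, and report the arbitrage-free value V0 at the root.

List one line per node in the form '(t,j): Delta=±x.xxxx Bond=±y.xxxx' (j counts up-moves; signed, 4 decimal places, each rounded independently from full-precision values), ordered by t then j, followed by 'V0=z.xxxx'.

Under the risk-neutral measure, an up-move has probability p* = (R−d)/(u−d) = 0.5263 and values discount at R = 1.13.
Terminal payoffs: V(4,0)=50.0000, V(4,1)=50.0000, V(4,2)=50.0000, V(4,3)=0.0000, V(4,4)=0.0000
(3,0): S=156.8496. Δ = (V_up−V_dn)/(S_up−S_dn) = (50.0000−50.0000)/(205.4730−145.8701) = 0.0000. V = [p*·50.0000 + (1−p*)·50.0000]/1.13 = 44.2478. B = V − Δ·S = 44.2478.
(3,1): S=220.9387. Δ = (V_up−V_dn)/(S_up−S_dn) = (50.0000−50.0000)/(289.4297−205.4730) = 0.0000. V = [p*·50.0000 + (1−p*)·50.0000]/1.13 = 44.2478. B = V − Δ·S = 44.2478.
(3,2): S=311.2147. Δ = (V_up−V_dn)/(S_up−S_dn) = (0.0000−50.0000)/(407.6913−289.4297) = -0.4228. V = [p*·0.0000 + (1−p*)·50.0000]/1.13 = 20.9595. B = V − Δ·S = 152.5384.
(3,3): S=438.3777. Δ = (V_up−V_dn)/(S_up−S_dn) = (0.0000−0.0000)/(574.2748−407.6913) = 0.0000. V = [p*·0.0000 + (1−p*)·0.0000]/1.13 = 0.0000. B = V − Δ·S = 0.0000.
(2,0): S=168.6555. Δ = (V_up−V_dn)/(S_up−S_dn) = (44.2478−44.2478)/(220.9387−156.8496) = 0.0000. V = [p*·44.2478 + (1−p*)·44.2478]/1.13 = 39.1573. B = V − Δ·S = 39.1573.
(2,1): S=237.5685. Δ = (V_up−V_dn)/(S_up−S_dn) = (20.9595−44.2478)/(311.2147−220.9387) = -0.2580. V = [p*·20.9595 + (1−p*)·44.2478]/1.13 = 28.3104. B = V − Δ·S = 89.5955.
(2,2): S=334.6395. Δ = (V_up−V_dn)/(S_up−S_dn) = (0.0000−20.9595)/(438.3777−311.2147) = -0.1648. V = [p*·0.0000 + (1−p*)·20.9595]/1.13 = 8.7860. B = V − Δ·S = 63.9425.
(1,0): S=181.3500. Δ = (V_up−V_dn)/(S_up−S_dn) = (28.3104−39.1573)/(237.5685−168.6555) = -0.1574. V = [p*·28.3104 + (1−p*)·39.1573]/1.13 = 29.6004. B = V − Δ·S = 58.1449.
(1,1): S=255.4500. Δ = (V_up−V_dn)/(S_up−S_dn) = (8.7860−28.3104)/(334.6395−237.5685) = -0.2011. V = [p*·8.7860 + (1−p*)·28.3104]/1.13 = 15.9597. B = V − Δ·S = 67.3397.
(0,0): S=195.0000. Δ = (V_up−V_dn)/(S_up−S_dn) = (15.9597−29.6004)/(255.4500−181.3500) = -0.1841. V = [p*·15.9597 + (1−p*)·29.6004]/1.13 = 19.8416. B = V − Δ·S = 55.7383.
Root portfolio cost Δ·195+B reproduces V0=19.8416.

(0,0): Delta=-0.1841 Bond=55.7383
(1,0): Delta=-0.1574 Bond=58.1449
(1,1): Delta=-0.2011 Bond=67.3397
(2,0): Delta=0.0000 Bond=39.1573
(2,1): Delta=-0.2580 Bond=89.5955
(2,2): Delta=-0.1648 Bond=63.9425
(3,0): Delta=0.0000 Bond=44.2478
(3,1): Delta=0.0000 Bond=44.2478
(3,2): Delta=-0.4228 Bond=152.5384
(3,3): Delta=0.0000 Bond=0.0000
V0=19.8416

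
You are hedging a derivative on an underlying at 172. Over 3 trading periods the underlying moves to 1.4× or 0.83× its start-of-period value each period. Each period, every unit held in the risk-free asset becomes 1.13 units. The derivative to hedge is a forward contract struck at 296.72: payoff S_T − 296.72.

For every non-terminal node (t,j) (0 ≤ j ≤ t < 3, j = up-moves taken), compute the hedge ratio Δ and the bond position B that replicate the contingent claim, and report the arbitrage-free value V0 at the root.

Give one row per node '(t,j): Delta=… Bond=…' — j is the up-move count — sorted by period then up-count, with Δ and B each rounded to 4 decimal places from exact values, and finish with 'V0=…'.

No-arbitrage ⇒ martingale measure with p* = (R−d)/(u−d) = 0.5263.
At expiry t=3: V(3,0)=-198.3726, V(3,1)=-130.8329, V(3,2)=-16.9104, V(3,3)=175.2480
(2,0): S=118.4908. Δ = (V_up−V_dn)/(S_up−S_dn) = (-130.8329−-198.3726)/(165.8871−98.3474) = 1.0000. V = [p*·-130.8329 + (1−p*)·-198.3726]/1.13 = -144.0933. B = V − Δ·S = -262.5841.
(2,1): S=199.8640. Δ = (V_up−V_dn)/(S_up−S_dn) = (-16.9104−-130.8329)/(279.8096−165.8871) = 1.0000. V = [p*·-16.9104 + (1−p*)·-130.8329]/1.13 = -62.7201. B = V − Δ·S = -262.5841.
(2,2): S=337.1200. Δ = (V_up−V_dn)/(S_up−S_dn) = (175.2480−-16.9104)/(471.9680−279.8096) = 1.0000. V = [p*·175.2480 + (1−p*)·-16.9104]/1.13 = 74.5359. B = V − Δ·S = -262.5841.
(1,0): S=142.7600. Δ = (V_up−V_dn)/(S_up−S_dn) = (-62.7201−-144.0933)/(199.8640−118.4908) = 1.0000. V = [p*·-62.7201 + (1−p*)·-144.0933]/1.13 = -89.6153. B = V − Δ·S = -232.3753.
(1,1): S=240.8000. Δ = (V_up−V_dn)/(S_up−S_dn) = (74.5359−-62.7201)/(337.1200−199.8640) = 1.0000. V = [p*·74.5359 + (1−p*)·-62.7201]/1.13 = 8.4247. B = V − Δ·S = -232.3753.
(0,0): S=172.0000. Δ = (V_up−V_dn)/(S_up−S_dn) = (8.4247−-89.6153)/(240.8000−142.7600) = 1.0000. V = [p*·8.4247 + (1−p*)·-89.6153]/1.13 = -33.6418. B = V − Δ·S = -205.6418.
Check: Δ(0,0)·S0 + B(0,0) = -33.6418 = V0.

(0,0): Delta=1.0000 Bond=-205.6418
(1,0): Delta=1.0000 Bond=-232.3753
(1,1): Delta=1.0000 Bond=-232.3753
(2,0): Delta=1.0000 Bond=-262.5841
(2,1): Delta=1.0000 Bond=-262.5841
(2,2): Delta=1.0000 Bond=-262.5841
V0=-33.6418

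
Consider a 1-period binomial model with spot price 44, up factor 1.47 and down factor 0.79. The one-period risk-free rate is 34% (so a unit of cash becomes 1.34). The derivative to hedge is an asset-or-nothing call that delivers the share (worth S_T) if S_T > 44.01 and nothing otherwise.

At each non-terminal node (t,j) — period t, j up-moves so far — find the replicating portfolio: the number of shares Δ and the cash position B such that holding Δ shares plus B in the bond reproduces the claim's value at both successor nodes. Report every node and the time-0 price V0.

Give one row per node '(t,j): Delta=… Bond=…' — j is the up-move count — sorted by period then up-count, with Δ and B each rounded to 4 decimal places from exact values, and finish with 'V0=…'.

(0,0): Delta=2.1618 Bond=-56.0768
V0=39.0408

No-arbitrage ⇒ martingale measure with p* = (R−d)/(u−d) = 0.8088.
Terminal payoffs: V(1,0)=0.0000, V(1,1)=64.6800
(0,0): S=44.0000. Δ = (V_up−V_dn)/(S_up−S_dn) = (64.6800−0.0000)/(64.6800−34.7600) = 2.1618. V = [p*·64.6800 + (1−p*)·0.0000]/1.34 = 39.0408. B = V − Δ·S = -56.0768.
Check: Δ(0,0)·S0 + B(0,0) = 39.0408 = V0.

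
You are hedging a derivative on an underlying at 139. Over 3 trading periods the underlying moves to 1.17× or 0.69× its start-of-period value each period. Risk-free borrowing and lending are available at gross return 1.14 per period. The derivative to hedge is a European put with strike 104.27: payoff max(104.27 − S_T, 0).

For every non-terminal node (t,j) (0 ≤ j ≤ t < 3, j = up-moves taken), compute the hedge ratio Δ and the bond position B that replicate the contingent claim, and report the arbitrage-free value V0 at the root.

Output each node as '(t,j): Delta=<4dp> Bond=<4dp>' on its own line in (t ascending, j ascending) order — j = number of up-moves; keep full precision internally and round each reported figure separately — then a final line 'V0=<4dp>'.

(0,0): Delta=-0.0377 Bond=5.4501
(1,0): Delta=-0.5173 Bond=52.2120
(1,1): Delta=-0.0189 Bond=3.1465
(2,0): Delta=-1.0000 Bond=91.4649
(2,1): Delta=-0.4983 Bond=57.3921
(2,2): Delta=0.0000 Bond=0.0000
V0=0.2087

No-arbitrage ⇒ martingale measure with p* = (R−d)/(u−d) = 0.9375.
Terminal payoffs: V(3,0)=58.6072, V(3,1)=26.8419, V(3,2)=0.0000, V(3,3)=0.0000
Node (2,0) S=66.1779: V=(p*·26.8419+(1−p*)·58.6072)/1.14=25.2870; Δ=(26.8419−58.6072)/(77.4281−45.6628)=-1.0000; B=V−Δ·S=91.4649
Node (2,1) S=112.2147: V=(p*·0.0000+(1−p*)·26.8419)/1.14=1.4716; Δ=(0.0000−26.8419)/(131.2912−77.4281)=-0.4983; B=V−Δ·S=57.3921
Node (2,2) S=190.2771: V=(p*·0.0000+(1−p*)·0.0000)/1.14=0.0000; Δ=(0.0000−0.0000)/(222.6242−131.2912)=0.0000; B=V−Δ·S=0.0000
Node (1,0) S=95.9100: V=(p*·1.4716+(1−p*)·25.2870)/1.14=2.5965; Δ=(1.4716−25.2870)/(112.2147−66.1779)=-0.5173; B=V−Δ·S=52.2120
Node (1,1) S=162.6300: V=(p*·0.0000+(1−p*)·1.4716)/1.14=0.0807; Δ=(0.0000−1.4716)/(190.2771−112.2147)=-0.0189; B=V−Δ·S=3.1465
Node (0,0) S=139.0000: V=(p*·0.0807+(1−p*)·2.5965)/1.14=0.2087; Δ=(0.0807−2.5965)/(162.6300−95.9100)=-0.0377; B=V−Δ·S=5.4501
Root portfolio cost Δ·139+B reproduces V0=0.2087.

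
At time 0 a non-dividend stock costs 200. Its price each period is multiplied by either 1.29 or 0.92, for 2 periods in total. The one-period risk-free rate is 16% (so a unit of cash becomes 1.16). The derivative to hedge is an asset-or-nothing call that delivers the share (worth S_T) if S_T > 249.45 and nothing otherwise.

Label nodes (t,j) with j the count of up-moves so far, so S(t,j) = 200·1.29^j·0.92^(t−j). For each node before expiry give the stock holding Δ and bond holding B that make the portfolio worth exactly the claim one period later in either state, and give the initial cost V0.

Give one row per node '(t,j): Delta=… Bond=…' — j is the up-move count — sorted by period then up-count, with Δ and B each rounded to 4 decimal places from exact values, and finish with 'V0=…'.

(0,0): Delta=2.5149 Bond=-398.9230
(1,0): Delta=0.0000 Bond=0.0000
(1,1): Delta=3.4865 Bond=-713.4073
V0=104.0669

The replicating-portfolio and risk-neutral prices coincide; use p* = (1.16−0.92)/(1.29−0.92) = 0.6486 for the latter.
Terminal values V(2,·): V(2,0)=0.0000, V(2,1)=0.0000, V(2,2)=332.8200
  t=1,j=0: stock 184.0000 → up 237.3600 (V=0.0000), down 169.2800 (V=0.0000). Price 0.0000; hedge Δ=0.0000, bond B=0.0000.
  t=1,j=1: stock 258.0000 → up 332.8200 (V=332.8200), down 237.3600 (V=0.0000). Price 186.1062; hedge Δ=3.4865, bond B=-713.4073.
  t=0,j=0: stock 200.0000 → up 258.0000 (V=186.1062), down 184.0000 (V=0.0000). Price 104.0669; hedge Δ=2.5149, bond B=-398.9230.
Self-financing check: at every node Δ·S+B equals the discounted successor values.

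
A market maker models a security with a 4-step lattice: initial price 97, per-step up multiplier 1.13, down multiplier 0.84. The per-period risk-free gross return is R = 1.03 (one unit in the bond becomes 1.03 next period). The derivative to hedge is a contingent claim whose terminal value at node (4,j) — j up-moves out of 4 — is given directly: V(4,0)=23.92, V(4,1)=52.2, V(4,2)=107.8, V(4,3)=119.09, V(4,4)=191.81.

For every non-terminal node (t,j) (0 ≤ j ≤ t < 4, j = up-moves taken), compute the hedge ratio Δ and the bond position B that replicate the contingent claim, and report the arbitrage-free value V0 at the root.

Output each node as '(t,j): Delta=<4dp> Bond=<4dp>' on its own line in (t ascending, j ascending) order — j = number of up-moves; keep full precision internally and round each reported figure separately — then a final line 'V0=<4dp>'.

Under the risk-neutral measure, an up-move has probability p* = (R−d)/(u−d) = 0.6552 and values discount at R = 1.03.
Payoff layer (t=4): V(4,0)=23.9200, V(4,1)=52.2000, V(4,2)=107.8000, V(4,3)=119.0900, V(4,4)=191.8100
(3,0): S=57.4923. Δ = (V_up−V_dn)/(S_up−S_dn) = (52.2000−23.9200)/(64.9663−48.2935) = 1.6962. V = [p*·52.2000 + (1−p*)·23.9200]/1.03 = 41.2119. B = V − Δ·S = -56.3053.
(3,1): S=77.3408. Δ = (V_up−V_dn)/(S_up−S_dn) = (107.8000−52.2000)/(87.3951−64.9663) = 2.4790. V = [p*·107.8000 + (1−p*)·52.2000]/1.03 = 86.0462. B = V − Δ·S = -105.6779.
(3,2): S=104.0418. Δ = (V_up−V_dn)/(S_up−S_dn) = (119.0900−107.8000)/(117.5672−87.3951) = 0.3742. V = [p*·119.0900 + (1−p*)·107.8000]/1.03 = 111.8416. B = V − Δ·S = 72.9106.
(3,3): S=139.9610. Δ = (V_up−V_dn)/(S_up−S_dn) = (191.8100−119.0900)/(158.1559−117.5672) = 1.7916. V = [p*·191.8100 + (1−p*)·119.0900]/1.03 = 161.8778. B = V − Δ·S = -88.8808.
(2,0): S=68.4432. Δ = (V_up−V_dn)/(S_up−S_dn) = (86.0462−41.2119)/(77.3408−57.4923) = 2.2588. V = [p*·86.0462 + (1−p*)·41.2119]/1.03 = 68.5302. B = V − Δ·S = -86.0708.
(2,1): S=92.0724. Δ = (V_up−V_dn)/(S_up−S_dn) = (111.8416−86.0462)/(104.0418−77.3408) = 0.9661. V = [p*·111.8416 + (1−p*)·86.0462]/1.03 = 99.9482. B = V − Δ·S = 10.9984.
(2,2): S=123.8593. Δ = (V_up−V_dn)/(S_up−S_dn) = (161.8778−111.8416)/(139.9610−104.0418) = 1.3930. V = [p*·161.8778 + (1−p*)·111.8416]/1.03 = 140.4116. B = V − Δ·S = -32.1269.
(1,0): S=81.4800. Δ = (V_up−V_dn)/(S_up−S_dn) = (99.9482−68.5302)/(92.0724−68.4432) = 1.3296. V = [p*·99.9482 + (1−p*)·68.5302]/1.03 = 86.5189. B = V − Δ·S = -21.8192.
(1,1): S=109.6100. Δ = (V_up−V_dn)/(S_up−S_dn) = (140.4116−99.9482)/(123.8593−92.0724) = 1.2730. V = [p*·140.4116 + (1−p*)·99.9482]/1.03 = 122.7755. B = V − Δ·S = -16.7535.
(0,0): S=97.0000. Δ = (V_up−V_dn)/(S_up−S_dn) = (122.7755−86.5189)/(109.6100−81.4800) = 1.2889. V = [p*·122.7755 + (1−p*)·86.5189]/1.03 = 107.0613. B = V − Δ·S = -17.9614.
Each (Δ,B) replicates both successor values, so the strategy is self-financing and V0 is arbitrage-free.

(0,0): Delta=1.2889 Bond=-17.9614
(1,0): Delta=1.3296 Bond=-21.8192
(1,1): Delta=1.2730 Bond=-16.7535
(2,0): Delta=2.2588 Bond=-86.0708
(2,1): Delta=0.9661 Bond=10.9984
(2,2): Delta=1.3930 Bond=-32.1269
(3,0): Delta=1.6962 Bond=-56.3053
(3,1): Delta=2.4790 Bond=-105.6779
(3,2): Delta=0.3742 Bond=72.9106
(3,3): Delta=1.7916 Bond=-88.8808
V0=107.0613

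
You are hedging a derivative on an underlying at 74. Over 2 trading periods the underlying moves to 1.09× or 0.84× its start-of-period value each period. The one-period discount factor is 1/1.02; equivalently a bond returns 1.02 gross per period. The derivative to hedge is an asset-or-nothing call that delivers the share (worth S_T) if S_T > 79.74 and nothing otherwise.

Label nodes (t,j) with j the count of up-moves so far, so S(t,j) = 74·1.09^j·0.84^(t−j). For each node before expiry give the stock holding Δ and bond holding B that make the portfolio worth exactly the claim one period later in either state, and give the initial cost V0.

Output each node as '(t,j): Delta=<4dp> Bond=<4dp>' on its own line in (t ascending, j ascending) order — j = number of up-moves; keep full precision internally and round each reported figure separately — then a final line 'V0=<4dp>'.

(0,0): Delta=3.3546 Bond=-204.4354
(1,0): Delta=0.0000 Bond=0.0000
(1,1): Delta=4.3600 Bond=-289.6168
V0=43.8076

Risk-neutral probability p* = (R−d)/(u−d) = (1.02−0.84)/(1.09−0.84) = 0.7200.
Payoff layer (t=2): V(2,0)=0.0000, V(2,1)=0.0000, V(2,2)=87.9194
Node (1,0) S=62.1600: V=(p*·0.0000+(1−p*)·0.0000)/1.02=0.0000; Δ=(0.0000−0.0000)/(67.7544−52.2144)=0.0000; B=V−Δ·S=0.0000
Node (1,1) S=80.6600: V=(p*·87.9194+(1−p*)·0.0000)/1.02=62.0608; Δ=(87.9194−0.0000)/(87.9194−67.7544)=4.3600; B=V−Δ·S=-289.6168
Node (0,0) S=74.0000: V=(p*·62.0608+(1−p*)·0.0000)/1.02=43.8076; Δ=(62.0608−0.0000)/(80.6600−62.1600)=3.3546; B=V−Δ·S=-204.4354
Each (Δ,B) replicates both successor values, so the strategy is self-financing and V0 is arbitrage-free.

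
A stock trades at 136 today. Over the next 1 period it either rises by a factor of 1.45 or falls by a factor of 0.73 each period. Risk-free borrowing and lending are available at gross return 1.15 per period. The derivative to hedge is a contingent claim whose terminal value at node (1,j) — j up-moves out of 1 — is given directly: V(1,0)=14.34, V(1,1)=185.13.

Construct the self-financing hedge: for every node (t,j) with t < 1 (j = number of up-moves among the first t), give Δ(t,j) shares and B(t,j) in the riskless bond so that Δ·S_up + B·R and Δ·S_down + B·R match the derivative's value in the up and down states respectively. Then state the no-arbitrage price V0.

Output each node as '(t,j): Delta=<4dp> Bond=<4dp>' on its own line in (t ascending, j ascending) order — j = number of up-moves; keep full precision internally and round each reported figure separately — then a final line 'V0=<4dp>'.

Since d<R<u, set p* = (R−d)/(u−d) = 0.5833; price each node as the discounted p*-expectation of its children.
Terminal payoffs: V(1,0)=14.3400, V(1,1)=185.1300
(0,0): S=136.0000. Δ = (V_up−V_dn)/(S_up−S_dn) = (185.1300−14.3400)/(197.2000−99.2800) = 1.7442. V = [p*·185.1300 + (1−p*)·14.3400]/1.15 = 99.1022. B = V − Δ·S = -138.1062.
The time-0 hedge costs 99.1022, which is the no-arbitrage price.

(0,0): Delta=1.7442 Bond=-138.1062
V0=99.1022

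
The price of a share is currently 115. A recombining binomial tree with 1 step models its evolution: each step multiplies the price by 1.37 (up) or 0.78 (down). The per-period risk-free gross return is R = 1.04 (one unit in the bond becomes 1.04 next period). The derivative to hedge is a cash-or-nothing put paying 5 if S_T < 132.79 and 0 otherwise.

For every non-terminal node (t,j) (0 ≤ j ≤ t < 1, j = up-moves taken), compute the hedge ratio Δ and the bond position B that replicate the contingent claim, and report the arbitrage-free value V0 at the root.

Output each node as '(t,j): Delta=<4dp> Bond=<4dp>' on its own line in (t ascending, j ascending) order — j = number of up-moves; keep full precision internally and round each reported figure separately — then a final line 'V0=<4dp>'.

(0,0): Delta=-0.0737 Bond=11.1636
V0=2.6890

Since d<R<u, set p* = (R−d)/(u−d) = 0.4407; price each node as the discounted p*-expectation of its children.
Terminal payoffs: V(1,0)=5.0000, V(1,1)=0.0000
Node (0,0) S=115.0000: V=(p*·0.0000+(1−p*)·5.0000)/1.04=2.6890; Δ=(0.0000−5.0000)/(157.5500−89.7000)=-0.0737; B=V−Δ·S=11.1636
The time-0 hedge costs 2.6890, which is the no-arbitrage price.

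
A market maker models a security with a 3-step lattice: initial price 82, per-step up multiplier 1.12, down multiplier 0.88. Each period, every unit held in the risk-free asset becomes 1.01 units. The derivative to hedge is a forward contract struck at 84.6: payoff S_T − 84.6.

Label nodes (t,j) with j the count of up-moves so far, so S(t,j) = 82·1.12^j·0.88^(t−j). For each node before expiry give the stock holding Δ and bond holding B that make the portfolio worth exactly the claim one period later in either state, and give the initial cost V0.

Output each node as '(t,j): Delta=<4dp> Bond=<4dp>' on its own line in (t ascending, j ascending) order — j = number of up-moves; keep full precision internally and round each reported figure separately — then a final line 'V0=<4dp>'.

(0,0): Delta=1.0000 Bond=-82.1119
(1,0): Delta=1.0000 Bond=-82.9330
(1,1): Delta=1.0000 Bond=-82.9330
(2,0): Delta=1.0000 Bond=-83.7624
(2,1): Delta=1.0000 Bond=-83.7624
(2,2): Delta=1.0000 Bond=-83.7624
V0=-0.1119

Risk-neutral probability p* = (R−d)/(u−d) = (1.01−0.88)/(1.12−0.88) = 0.5417.
Payoff layer (t=3): V(3,0)=-28.7193, V(3,1)=-13.4791, V(3,2)=5.9175, V(3,3)=30.6041
Node (2,0) S=63.5008: V=(p*·-13.4791+(1−p*)·-28.7193)/1.01=-20.2616; Δ=(-13.4791−-28.7193)/(71.1209−55.8807)=1.0000; B=V−Δ·S=-83.7624
Node (2,1) S=80.8192: V=(p*·5.9175+(1−p*)·-13.4791)/1.01=-2.9432; Δ=(5.9175−-13.4791)/(90.5175−71.1209)=1.0000; B=V−Δ·S=-83.7624
Node (2,2) S=102.8608: V=(p*·30.6041+(1−p*)·5.9175)/1.01=19.0984; Δ=(30.6041−5.9175)/(115.2041−90.5175)=1.0000; B=V−Δ·S=-83.7624
Node (1,0) S=72.1600: V=(p*·-2.9432+(1−p*)·-20.2616)/1.01=-10.7730; Δ=(-2.9432−-20.2616)/(80.8192−63.5008)=1.0000; B=V−Δ·S=-82.9330
Node (1,1) S=91.8400: V=(p*·19.0984+(1−p*)·-2.9432)/1.01=8.9070; Δ=(19.0984−-2.9432)/(102.8608−80.8192)=1.0000; B=V−Δ·S=-82.9330
Node (0,0) S=82.0000: V=(p*·8.9070+(1−p*)·-10.7730)/1.01=-0.1119; Δ=(8.9070−-10.7730)/(91.8400−72.1600)=1.0000; B=V−Δ·S=-82.1119
Root portfolio cost Δ·82+B reproduces V0=-0.1119.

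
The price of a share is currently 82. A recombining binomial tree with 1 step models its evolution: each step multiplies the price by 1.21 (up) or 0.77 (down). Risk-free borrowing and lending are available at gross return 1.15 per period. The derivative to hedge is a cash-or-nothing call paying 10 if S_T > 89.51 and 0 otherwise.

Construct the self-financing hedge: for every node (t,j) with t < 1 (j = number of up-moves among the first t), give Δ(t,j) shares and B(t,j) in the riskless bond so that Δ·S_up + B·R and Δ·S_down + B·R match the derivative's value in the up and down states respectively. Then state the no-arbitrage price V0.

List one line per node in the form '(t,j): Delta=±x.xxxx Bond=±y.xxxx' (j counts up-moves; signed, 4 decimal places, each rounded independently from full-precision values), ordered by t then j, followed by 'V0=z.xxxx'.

(0,0): Delta=0.2772 Bond=-15.2174
V0=7.5099

No-arbitrage ⇒ martingale measure with p* = (R−d)/(u−d) = 0.8636.
Terminal values V(1,·): V(1,0)=0.0000, V(1,1)=10.0000
  t=0,j=0: stock 82.0000 → up 99.2200 (V=10.0000), down 63.1400 (V=0.0000). Price 7.5099; hedge Δ=0.2772, bond B=-15.2174.
Root portfolio cost Δ·82+B reproduces V0=7.5099.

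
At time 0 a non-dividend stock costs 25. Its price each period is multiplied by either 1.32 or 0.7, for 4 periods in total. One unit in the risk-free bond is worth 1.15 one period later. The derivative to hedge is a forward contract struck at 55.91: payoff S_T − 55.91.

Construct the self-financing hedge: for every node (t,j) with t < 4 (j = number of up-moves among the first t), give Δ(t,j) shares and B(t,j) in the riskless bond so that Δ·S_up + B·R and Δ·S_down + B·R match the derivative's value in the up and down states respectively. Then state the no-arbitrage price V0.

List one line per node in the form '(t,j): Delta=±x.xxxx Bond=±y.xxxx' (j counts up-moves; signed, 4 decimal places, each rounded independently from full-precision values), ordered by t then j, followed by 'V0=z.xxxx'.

(0,0): Delta=1.0000 Bond=-31.9667
(1,0): Delta=1.0000 Bond=-36.7617
(1,1): Delta=1.0000 Bond=-36.7617
(2,0): Delta=1.0000 Bond=-42.2760
(2,1): Delta=1.0000 Bond=-42.2760
(2,2): Delta=1.0000 Bond=-42.2760
(3,0): Delta=1.0000 Bond=-48.6174
(3,1): Delta=1.0000 Bond=-48.6174
(3,2): Delta=1.0000 Bond=-48.6174
(3,3): Delta=1.0000 Bond=-48.6174
V0=-6.9667

Under the risk-neutral measure, an up-move has probability p* = (R−d)/(u−d) = 0.7258 and values discount at R = 1.15.
At expiry t=4: V(4,0)=-49.9075, V(4,1)=-44.5910, V(4,2)=-34.5656, V(4,3)=-15.6606, V(4,4)=19.9889
Node (3,0) S=8.5750: V=(p*·-44.5910+(1−p*)·-49.9075)/1.15=-40.0424; Δ=(-44.5910−-49.9075)/(11.3190−6.0025)=1.0000; B=V−Δ·S=-48.6174
Node (3,1) S=16.1700: V=(p*·-34.5656+(1−p*)·-44.5910)/1.15=-32.4474; Δ=(-34.5656−-44.5910)/(21.3444−11.3190)=1.0000; B=V−Δ·S=-48.6174
Node (3,2) S=30.4920: V=(p*·-15.6606+(1−p*)·-34.5656)/1.15=-18.1254; Δ=(-15.6606−-34.5656)/(40.2494−21.3444)=1.0000; B=V−Δ·S=-48.6174
Node (3,3) S=57.4992: V=(p*·19.9889+(1−p*)·-15.6606)/1.15=8.8818; Δ=(19.9889−-15.6606)/(75.8989−40.2494)=1.0000; B=V−Δ·S=-48.6174
Node (2,0) S=12.2500: V=(p*·-32.4474+(1−p*)·-40.0424)/1.15=-30.0260; Δ=(-32.4474−-40.0424)/(16.1700−8.5750)=1.0000; B=V−Δ·S=-42.2760
Node (2,1) S=23.1000: V=(p*·-18.1254+(1−p*)·-32.4474)/1.15=-19.1760; Δ=(-18.1254−-32.4474)/(30.4920−16.1700)=1.0000; B=V−Δ·S=-42.2760
Node (2,2) S=43.5600: V=(p*·8.8818+(1−p*)·-18.1254)/1.15=1.2840; Δ=(8.8818−-18.1254)/(57.4992−30.4920)=1.0000; B=V−Δ·S=-42.2760
Node (1,0) S=17.5000: V=(p*·-19.1760+(1−p*)·-30.0260)/1.15=-19.2617; Δ=(-19.1760−-30.0260)/(23.1000−12.2500)=1.0000; B=V−Δ·S=-36.7617
Node (1,1) S=33.0000: V=(p*·1.2840+(1−p*)·-19.1760)/1.15=-3.7617; Δ=(1.2840−-19.1760)/(43.5600−23.1000)=1.0000; B=V−Δ·S=-36.7617
Node (0,0) S=25.0000: V=(p*·-3.7617+(1−p*)·-19.2617)/1.15=-6.9667; Δ=(-3.7617−-19.2617)/(33.0000−17.5000)=1.0000; B=V−Δ·S=-31.9667
Root portfolio cost Δ·25+B reproduces V0=-6.9667.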